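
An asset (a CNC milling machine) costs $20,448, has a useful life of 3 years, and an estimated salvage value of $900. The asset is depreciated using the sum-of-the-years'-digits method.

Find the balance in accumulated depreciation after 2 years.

Depreciable base = $20,448 − $900 = $19,548.
Sum of the years' digits = 3+2+1 = 6.
Year 1: $19,548 × 3/6 = $9,774. Book value $10,674.
Year 2: $19,548 × 2/6 = $6,516. Book value $4,158.
Accumulated through year 2 = $20,448 − $4,158 = $16,290.

$16,290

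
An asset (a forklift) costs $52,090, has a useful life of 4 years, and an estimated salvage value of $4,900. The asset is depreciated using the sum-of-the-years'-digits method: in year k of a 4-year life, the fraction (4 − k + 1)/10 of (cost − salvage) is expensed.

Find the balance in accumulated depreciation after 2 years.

$33,033

Depreciable base = $52,090 − $4,900 = $47,190.
Sum of the years' digits = 4+3+2+1 = 10.
Year 1: $47,190 × 4/10 = $18,876. Book value $33,214.
Year 2: $47,190 × 3/10 = $14,157. Book value $19,057.
Accumulated through year 2 = $52,090 − $19,057 = $33,033.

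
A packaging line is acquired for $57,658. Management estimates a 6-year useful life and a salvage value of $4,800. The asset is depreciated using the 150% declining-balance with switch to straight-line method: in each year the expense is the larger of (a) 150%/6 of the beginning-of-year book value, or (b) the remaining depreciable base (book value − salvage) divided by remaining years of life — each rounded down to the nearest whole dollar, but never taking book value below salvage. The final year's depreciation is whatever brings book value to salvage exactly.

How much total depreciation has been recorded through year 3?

$33,333

Depreciable base = $57,658 − $4,800 = $52,858.
Year 1: DB = ⌊$57,658 × 150%/6⌋ = $14,414; SL = ⌊$52,858/6⌋ = $8,809 → take DB $14,414. Book value $43,244.
Year 2: DB = ⌊$43,244 × 150%/6⌋ = $10,811; SL = ⌊$38,444/5⌋ = $7,688 → take DB $10,811. Book value $32,433.
Year 3: DB = ⌊$32,433 × 150%/6⌋ = $8,108; SL = ⌊$27,633/4⌋ = $6,908 → take DB $8,108. Book value $24,325.
Accumulated through year 3 = $57,658 − $24,325 = $33,333.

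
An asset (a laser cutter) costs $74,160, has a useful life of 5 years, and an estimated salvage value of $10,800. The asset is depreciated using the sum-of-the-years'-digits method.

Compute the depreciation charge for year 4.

$8,448

Depreciable base = $74,160 − $10,800 = $63,360.
Sum of the years' digits = 5+4+3+2+1 = 15.
Year 1: $63,360 × 5/15 = $21,120. Book value $53,040.
Year 2: $63,360 × 4/15 = $16,896. Book value $36,144.
Year 3: $63,360 × 3/15 = $12,672. Book value $23,472.
Year 4: $63,360 × 2/15 = $8,448. Book value $15,024.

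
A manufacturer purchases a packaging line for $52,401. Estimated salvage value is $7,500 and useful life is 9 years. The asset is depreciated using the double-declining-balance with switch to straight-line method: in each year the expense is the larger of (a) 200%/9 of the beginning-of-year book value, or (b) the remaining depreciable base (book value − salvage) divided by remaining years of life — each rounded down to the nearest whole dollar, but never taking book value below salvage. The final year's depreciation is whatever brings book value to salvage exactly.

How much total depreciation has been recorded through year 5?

Depreciable base = $52,401 − $7,500 = $44,901.
Year 1: DB = ⌊$52,401 × 200%/9⌋ = $11,644; SL = ⌊$44,901/9⌋ = $4,989 → take DB $11,644. Book value $40,757.
Year 2: DB = ⌊$40,757 × 200%/9⌋ = $9,057; SL = ⌊$33,257/8⌋ = $4,157 → take DB $9,057. Book value $31,700.
Year 3: DB = ⌊$31,700 × 200%/9⌋ = $7,044; SL = ⌊$24,200/7⌋ = $3,457 → take DB $7,044. Book value $24,656.
Year 4: DB = ⌊$24,656 × 200%/9⌋ = $5,479; SL = ⌊$17,156/6⌋ = $2,859 → take DB $5,479. Book value $19,177.
Year 5: DB = ⌊$19,177 × 200%/9⌋ = $4,261; SL = ⌊$11,677/5⌋ = $2,335 → take DB $4,261. Book value $14,916.
Accumulated through year 5 = $52,401 − $14,916 = $37,485.

$37,485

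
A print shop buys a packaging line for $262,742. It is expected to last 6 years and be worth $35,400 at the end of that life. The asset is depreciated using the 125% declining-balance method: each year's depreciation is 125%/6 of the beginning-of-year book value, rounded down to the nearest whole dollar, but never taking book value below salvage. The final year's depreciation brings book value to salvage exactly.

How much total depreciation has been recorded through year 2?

Depreciable base = $262,742 − $35,400 = $227,342.
Year 1: ⌊$262,742 × 125%/6⌋ = $54,737. Book value $208,005.
Year 2: ⌊$208,005 × 125%/6⌋ = $43,334. Book value $164,671.
Accumulated through year 2 = $262,742 − $164,671 = $98,071.

$98,071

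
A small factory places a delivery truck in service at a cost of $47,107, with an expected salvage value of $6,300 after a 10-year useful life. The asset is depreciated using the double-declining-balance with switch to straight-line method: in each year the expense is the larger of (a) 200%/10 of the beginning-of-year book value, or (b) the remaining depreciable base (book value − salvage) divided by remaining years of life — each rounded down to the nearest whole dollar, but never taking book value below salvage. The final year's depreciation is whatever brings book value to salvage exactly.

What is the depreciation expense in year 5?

Depreciable base = $47,107 − $6,300 = $40,807.
Year 1: DB = ⌊$47,107 × 200%/10⌋ = $9,421; SL = ⌊$40,807/10⌋ = $4,080 → take DB $9,421. Book value $37,686.
Year 2: DB = ⌊$37,686 × 200%/10⌋ = $7,537; SL = ⌊$31,386/9⌋ = $3,487 → take DB $7,537. Book value $30,149.
Year 3: DB = ⌊$30,149 × 200%/10⌋ = $6,029; SL = ⌊$23,849/8⌋ = $2,981 → take DB $6,029. Book value $24,120.
Year 4: DB = ⌊$24,120 × 200%/10⌋ = $4,824; SL = ⌊$17,820/7⌋ = $2,545 → take DB $4,824. Book value $19,296.
Year 5: DB = ⌊$19,296 × 200%/10⌋ = $3,859; SL = ⌊$12,996/6⌋ = $2,166 → take DB $3,859. Book value $15,437.

$3,859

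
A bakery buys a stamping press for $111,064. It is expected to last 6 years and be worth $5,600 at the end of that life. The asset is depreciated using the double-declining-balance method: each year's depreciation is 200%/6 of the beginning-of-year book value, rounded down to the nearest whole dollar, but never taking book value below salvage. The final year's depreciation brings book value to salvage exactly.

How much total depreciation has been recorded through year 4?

$89,125

Depreciable base = $111,064 − $5,600 = $105,464.
Year 1: ⌊$111,064 × 200%/6⌋ = $37,021. Book value $74,043.
Year 2: ⌊$74,043 × 200%/6⌋ = $24,681. Book value $49,362.
Year 3: ⌊$49,362 × 200%/6⌋ = $16,454. Book value $32,908.
Year 4: ⌊$32,908 × 200%/6⌋ = $10,969. Book value $21,939.
Accumulated through year 4 = $111,064 − $21,939 = $89,125.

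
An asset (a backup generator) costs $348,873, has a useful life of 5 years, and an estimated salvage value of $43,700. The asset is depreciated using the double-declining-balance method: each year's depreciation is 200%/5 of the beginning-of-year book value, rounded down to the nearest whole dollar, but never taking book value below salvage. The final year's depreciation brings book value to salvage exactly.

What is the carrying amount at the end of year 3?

Depreciable base = $348,873 − $43,700 = $305,173.
Year 1: ⌊$348,873 × 200%/5⌋ = $139,549. Book value $209,324.
Year 2: ⌊$209,324 × 200%/5⌋ = $83,729. Book value $125,595.
Year 3: ⌊$125,595 × 200%/5⌋ = $50,238. Book value $75,357.

$75,357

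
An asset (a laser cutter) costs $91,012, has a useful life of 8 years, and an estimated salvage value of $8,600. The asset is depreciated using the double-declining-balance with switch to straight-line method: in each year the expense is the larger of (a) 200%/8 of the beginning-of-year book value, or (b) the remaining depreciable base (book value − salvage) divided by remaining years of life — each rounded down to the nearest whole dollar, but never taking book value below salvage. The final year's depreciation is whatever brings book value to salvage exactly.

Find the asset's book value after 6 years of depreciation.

$16,200

Depreciable base = $91,012 − $8,600 = $82,412.
Year 1: DB = ⌊$91,012 × 200%/8⌋ = $22,753; SL = ⌊$82,412/8⌋ = $10,301 → take DB $22,753. Book value $68,259.
Year 2: DB = ⌊$68,259 × 200%/8⌋ = $17,064; SL = ⌊$59,659/7⌋ = $8,522 → take DB $17,064. Book value $51,195.
Year 3: DB = ⌊$51,195 × 200%/8⌋ = $12,798; SL = ⌊$42,595/6⌋ = $7,099 → take DB $12,798. Book value $38,397.
Year 4: DB = ⌊$38,397 × 200%/8⌋ = $9,599; SL = ⌊$29,797/5⌋ = $5,959 → take DB $9,599. Book value $28,798.
Year 5: DB = ⌊$28,798 × 200%/8⌋ = $7,199; SL = ⌊$20,198/4⌋ = $5,049 → take DB $7,199. Book value $21,599.
Year 6: DB = ⌊$21,599 × 200%/8⌋ = $5,399; SL = ⌊$12,999/3⌋ = $4,333 → take DB $5,399. Book value $16,200.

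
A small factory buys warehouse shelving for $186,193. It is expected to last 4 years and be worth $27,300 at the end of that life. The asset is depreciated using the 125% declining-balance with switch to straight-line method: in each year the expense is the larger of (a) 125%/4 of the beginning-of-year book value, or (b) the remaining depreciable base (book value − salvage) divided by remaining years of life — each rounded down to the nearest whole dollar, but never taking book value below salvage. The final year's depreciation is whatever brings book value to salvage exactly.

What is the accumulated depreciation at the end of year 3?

$128,540

Depreciable base = $186,193 − $27,300 = $158,893.
Year 1: DB = ⌊$186,193 × 125%/4⌋ = $58,185; SL = ⌊$158,893/4⌋ = $39,723 → take DB $58,185. Book value $128,008.
Year 2: DB = ⌊$128,008 × 125%/4⌋ = $40,002; SL = ⌊$100,708/3⌋ = $33,569 → take DB $40,002. Book value $88,006.
Year 3: DB = ⌊$88,006 × 125%/4⌋ = $27,501; SL = ⌊$60,706/2⌋ = $30,353 → take SL $30,353. Book value $57,653.
Accumulated through year 3 = $186,193 − $57,653 = $128,540.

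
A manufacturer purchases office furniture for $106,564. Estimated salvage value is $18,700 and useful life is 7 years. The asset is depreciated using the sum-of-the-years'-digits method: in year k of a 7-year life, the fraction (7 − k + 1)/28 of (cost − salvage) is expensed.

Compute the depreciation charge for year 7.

$3,138

Depreciable base = $106,564 − $18,700 = $87,864.
Sum of the years' digits = 7+6+5+4+3+2+1 = 28.
Year 1: $87,864 × 7/28 = $21,966. Book value $84,598.
Year 2: $87,864 × 6/28 = $18,828. Book value $65,770.
Year 3: $87,864 × 5/28 = $15,690. Book value $50,080.
Year 4: $87,864 × 4/28 = $12,552. Book value $37,528.
Year 5: $87,864 × 3/28 = $9,414. Book value $28,114.
Year 6: $87,864 × 2/28 = $6,276. Book value $21,838.
Year 7: $87,864 × 1/28 = $3,138. Book value $18,700.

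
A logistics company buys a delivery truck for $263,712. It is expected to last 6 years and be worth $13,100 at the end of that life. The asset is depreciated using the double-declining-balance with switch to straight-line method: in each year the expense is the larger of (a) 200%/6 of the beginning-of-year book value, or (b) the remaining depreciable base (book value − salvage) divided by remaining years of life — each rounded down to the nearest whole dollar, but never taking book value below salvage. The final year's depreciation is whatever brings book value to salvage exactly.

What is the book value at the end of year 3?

Depreciable base = $263,712 − $13,100 = $250,612.
Year 1: DB = ⌊$263,712 × 200%/6⌋ = $87,904; SL = ⌊$250,612/6⌋ = $41,768 → take DB $87,904. Book value $175,808.
Year 2: DB = ⌊$175,808 × 200%/6⌋ = $58,602; SL = ⌊$162,708/5⌋ = $32,541 → take DB $58,602. Book value $117,206.
Year 3: DB = ⌊$117,206 × 200%/6⌋ = $39,068; SL = ⌊$104,106/4⌋ = $26,026 → take DB $39,068. Book value $78,138.

$78,138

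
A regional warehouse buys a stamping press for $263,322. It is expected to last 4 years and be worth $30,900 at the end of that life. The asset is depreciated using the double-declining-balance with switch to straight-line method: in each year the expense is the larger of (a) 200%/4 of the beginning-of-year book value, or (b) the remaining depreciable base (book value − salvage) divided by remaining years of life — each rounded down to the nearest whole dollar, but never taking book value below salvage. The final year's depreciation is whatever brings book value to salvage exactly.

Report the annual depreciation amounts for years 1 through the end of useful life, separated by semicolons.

$131,661; $65,830; $32,915; $2,016

Depreciable base = $263,322 − $30,900 = $232,422.
Year 1: DB = ⌊$263,322 × 200%/4⌋ = $131,661; SL = ⌊$232,422/4⌋ = $58,105 → take DB $131,661. Book value $131,661.
Year 2: DB = ⌊$131,661 × 200%/4⌋ = $65,830; SL = ⌊$100,761/3⌋ = $33,587 → take DB $65,830. Book value $65,831.
Year 3: DB = ⌊$65,831 × 200%/4⌋ = $32,915; SL = ⌊$34,931/2⌋ = $17,465 → take DB $32,915. Book value $32,916.
Year 4 (final): $32,916 − $30,900 = $2,016. Book value $30,900.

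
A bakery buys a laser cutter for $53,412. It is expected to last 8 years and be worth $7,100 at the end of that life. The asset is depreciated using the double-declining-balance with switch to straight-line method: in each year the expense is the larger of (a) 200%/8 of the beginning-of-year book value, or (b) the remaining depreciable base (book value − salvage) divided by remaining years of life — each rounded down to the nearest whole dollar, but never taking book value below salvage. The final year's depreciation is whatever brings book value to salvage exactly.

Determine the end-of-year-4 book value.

Depreciable base = $53,412 − $7,100 = $46,312.
Year 1: DB = ⌊$53,412 × 200%/8⌋ = $13,353; SL = ⌊$46,312/8⌋ = $5,789 → take DB $13,353. Book value $40,059.
Year 2: DB = ⌊$40,059 × 200%/8⌋ = $10,014; SL = ⌊$32,959/7⌋ = $4,708 → take DB $10,014. Book value $30,045.
Year 3: DB = ⌊$30,045 × 200%/8⌋ = $7,511; SL = ⌊$22,945/6⌋ = $3,824 → take DB $7,511. Book value $22,534.
Year 4: DB = ⌊$22,534 × 200%/8⌋ = $5,633; SL = ⌊$15,434/5⌋ = $3,086 → take DB $5,633. Book value $16,901.

$16,901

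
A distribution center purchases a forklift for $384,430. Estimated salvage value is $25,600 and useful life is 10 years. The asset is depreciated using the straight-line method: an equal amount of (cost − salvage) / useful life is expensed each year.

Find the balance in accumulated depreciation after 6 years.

Depreciable base = $384,430 − $25,600 = $358,830.
Annual expense = $358,830 / 10 = $35,883.
End of year 1: book value $348,547.
End of year 2: book value $312,664.
End of year 3: book value $276,781.
End of year 4: book value $240,898.
End of year 5: book value $205,015.
End of year 6: book value $169,132.
Accumulated through year 6 = $384,430 − $169,132 = $215,298.

$215,298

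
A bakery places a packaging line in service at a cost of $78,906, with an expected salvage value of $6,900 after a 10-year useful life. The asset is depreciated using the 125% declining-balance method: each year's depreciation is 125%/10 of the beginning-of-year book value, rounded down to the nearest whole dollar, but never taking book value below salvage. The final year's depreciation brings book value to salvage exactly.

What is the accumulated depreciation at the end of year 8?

Depreciable base = $78,906 − $6,900 = $72,006.
Year 1: ⌊$78,906 × 125%/10⌋ = $9,863. Book value $69,043.
Year 2: ⌊$69,043 × 125%/10⌋ = $8,630. Book value $60,413.
Year 3: ⌊$60,413 × 125%/10⌋ = $7,551. Book value $52,862.
Year 4: ⌊$52,862 × 125%/10⌋ = $6,607. Book value $46,255.
Year 5: ⌊$46,255 × 125%/10⌋ = $5,781. Book value $40,474.
Year 6: ⌊$40,474 × 125%/10⌋ = $5,059. Book value $35,415.
Year 7: ⌊$35,415 × 125%/10⌋ = $4,426. Book value $30,989.
Year 8: ⌊$30,989 × 125%/10⌋ = $3,873. Book value $27,116.
Accumulated through year 8 = $78,906 − $27,116 = $51,790.

$51,790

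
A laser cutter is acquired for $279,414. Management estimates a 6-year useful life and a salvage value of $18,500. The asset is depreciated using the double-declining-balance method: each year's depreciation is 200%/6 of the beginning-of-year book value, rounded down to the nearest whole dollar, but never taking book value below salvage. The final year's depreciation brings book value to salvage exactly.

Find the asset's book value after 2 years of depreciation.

Depreciable base = $279,414 − $18,500 = $260,914.
Year 1: ⌊$279,414 × 200%/6⌋ = $93,138. Book value $186,276.
Year 2: ⌊$186,276 × 200%/6⌋ = $62,092. Book value $124,184.

$124,184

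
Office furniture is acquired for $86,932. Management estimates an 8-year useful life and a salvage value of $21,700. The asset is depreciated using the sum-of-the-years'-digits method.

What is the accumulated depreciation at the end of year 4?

Depreciable base = $86,932 − $21,700 = $65,232.
Sum of the years' digits = 8+7+6+5+4+3+2+1 = 36.
Year 1: $65,232 × 8/36 = $14,496. Book value $72,436.
Year 2: $65,232 × 7/36 = $12,684. Book value $59,752.
Year 3: $65,232 × 6/36 = $10,872. Book value $48,880.
Year 4: $65,232 × 5/36 = $9,060. Book value $39,820.
Accumulated through year 4 = $86,932 − $39,820 = $47,112.

$47,112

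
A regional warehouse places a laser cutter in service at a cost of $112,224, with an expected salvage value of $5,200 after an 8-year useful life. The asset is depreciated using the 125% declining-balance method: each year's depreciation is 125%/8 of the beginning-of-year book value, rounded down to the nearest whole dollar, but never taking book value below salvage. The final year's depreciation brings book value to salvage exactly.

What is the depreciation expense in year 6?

$7,498

Depreciable base = $112,224 − $5,200 = $107,024.
Year 1: ⌊$112,224 × 125%/8⌋ = $17,535. Book value $94,689.
Year 2: ⌊$94,689 × 125%/8⌋ = $14,795. Book value $79,894.
Year 3: ⌊$79,894 × 125%/8⌋ = $12,483. Book value $67,411.
Year 4: ⌊$67,411 × 125%/8⌋ = $10,532. Book value $56,879.
Year 5: ⌊$56,879 × 125%/8⌋ = $8,887. Book value $47,992.
Year 6: ⌊$47,992 × 125%/8⌋ = $7,498. Book value $40,494.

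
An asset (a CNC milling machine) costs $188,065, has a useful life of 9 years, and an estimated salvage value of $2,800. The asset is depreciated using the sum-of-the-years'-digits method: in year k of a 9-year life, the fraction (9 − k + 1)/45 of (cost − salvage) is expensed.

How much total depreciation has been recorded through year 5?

Depreciable base = $188,065 − $2,800 = $185,265.
Sum of the years' digits = 9+8+7+6+5+4+3+2+1 = 45.
Year 1: $185,265 × 9/45 = $37,053. Book value $151,012.
Year 2: $185,265 × 8/45 = $32,936. Book value $118,076.
Year 3: $185,265 × 7/45 = $28,819. Book value $89,257.
Year 4: $185,265 × 6/45 = $24,702. Book value $64,555.
Year 5: $185,265 × 5/45 = $20,585. Book value $43,970.
Accumulated through year 5 = $188,065 − $43,970 = $144,095.

$144,095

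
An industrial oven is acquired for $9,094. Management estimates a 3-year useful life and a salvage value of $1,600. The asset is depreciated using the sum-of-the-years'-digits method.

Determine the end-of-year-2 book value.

$2,849

Depreciable base = $9,094 − $1,600 = $7,494.
Sum of the years' digits = 3+2+1 = 6.
Year 1: $7,494 × 3/6 = $3,747. Book value $5,347.
Year 2: $7,494 × 2/6 = $2,498. Book value $2,849.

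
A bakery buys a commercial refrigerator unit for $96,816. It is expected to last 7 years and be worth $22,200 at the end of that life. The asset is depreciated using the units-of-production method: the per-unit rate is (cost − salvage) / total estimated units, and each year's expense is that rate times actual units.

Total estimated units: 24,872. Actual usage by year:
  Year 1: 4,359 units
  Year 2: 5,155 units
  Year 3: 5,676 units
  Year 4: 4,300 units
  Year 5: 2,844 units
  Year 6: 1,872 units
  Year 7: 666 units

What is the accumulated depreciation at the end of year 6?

$72,618

Depreciable base = $96,816 − $22,200 = $74,616.
Rate = $74,616 / 24,872 units = $3 per unit.
Year 1: 4,359 × $3 = $13,077. Book value $83,739.
Year 2: 5,155 × $3 = $15,465. Book value $68,274.
Year 3: 5,676 × $3 = $17,028. Book value $51,246.
Year 4: 4,300 × $3 = $12,900. Book value $38,346.
Year 5: 2,844 × $3 = $8,532. Book value $29,814.
Year 6: 1,872 × $3 = $5,616. Book value $24,198.
Accumulated through year 6 = $96,816 − $24,198 = $72,618.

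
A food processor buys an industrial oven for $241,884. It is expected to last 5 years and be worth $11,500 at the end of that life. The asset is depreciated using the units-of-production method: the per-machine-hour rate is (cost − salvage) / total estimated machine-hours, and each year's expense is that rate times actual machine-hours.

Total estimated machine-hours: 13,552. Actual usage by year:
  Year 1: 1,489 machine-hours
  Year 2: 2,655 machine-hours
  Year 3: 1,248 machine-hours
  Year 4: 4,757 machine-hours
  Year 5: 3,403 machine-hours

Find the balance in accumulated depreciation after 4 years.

Depreciable base = $241,884 − $11,500 = $230,384.
Rate = $230,384 / 13,552 machine-hours = $17 per machine-hour.
Year 1: 1,489 × $17 = $25,313. Book value $216,571.
Year 2: 2,655 × $17 = $45,135. Book value $171,436.
Year 3: 1,248 × $17 = $21,216. Book value $150,220.
Year 4: 4,757 × $17 = $80,869. Book value $69,351.
Accumulated through year 4 = $241,884 − $69,351 = $172,533.

$172,533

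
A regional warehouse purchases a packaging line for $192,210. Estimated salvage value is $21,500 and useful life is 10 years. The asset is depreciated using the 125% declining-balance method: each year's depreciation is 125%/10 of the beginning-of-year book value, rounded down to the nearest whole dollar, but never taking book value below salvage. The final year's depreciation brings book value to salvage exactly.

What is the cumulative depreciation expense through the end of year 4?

Depreciable base = $192,210 − $21,500 = $170,710.
Year 1: ⌊$192,210 × 125%/10⌋ = $24,026. Book value $168,184.
Year 2: ⌊$168,184 × 125%/10⌋ = $21,023. Book value $147,161.
Year 3: ⌊$147,161 × 125%/10⌋ = $18,395. Book value $128,766.
Year 4: ⌊$128,766 × 125%/10⌋ = $16,095. Book value $112,671.
Accumulated through year 4 = $192,210 − $112,671 = $79,539.

$79,539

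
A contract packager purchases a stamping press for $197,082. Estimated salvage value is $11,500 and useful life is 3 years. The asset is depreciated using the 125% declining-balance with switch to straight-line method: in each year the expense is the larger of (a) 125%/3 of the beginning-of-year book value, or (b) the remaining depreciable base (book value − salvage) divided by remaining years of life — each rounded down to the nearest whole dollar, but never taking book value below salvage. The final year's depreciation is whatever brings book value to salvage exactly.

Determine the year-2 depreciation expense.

$51,732

Depreciable base = $197,082 − $11,500 = $185,582.
Year 1: DB = ⌊$197,082 × 125%/3⌋ = $82,117; SL = ⌊$185,582/3⌋ = $61,860 → take DB $82,117. Book value $114,965.
Year 2: DB = ⌊$114,965 × 125%/3⌋ = $47,902; SL = ⌊$103,465/2⌋ = $51,732 → take SL $51,732. Book value $63,233.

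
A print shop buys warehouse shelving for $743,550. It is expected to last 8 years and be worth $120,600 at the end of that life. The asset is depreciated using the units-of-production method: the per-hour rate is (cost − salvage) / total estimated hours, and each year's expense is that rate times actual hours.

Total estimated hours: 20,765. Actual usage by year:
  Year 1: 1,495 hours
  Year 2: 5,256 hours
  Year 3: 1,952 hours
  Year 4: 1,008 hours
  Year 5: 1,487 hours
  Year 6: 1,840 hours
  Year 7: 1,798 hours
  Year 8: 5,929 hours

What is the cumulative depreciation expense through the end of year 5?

$335,940

Depreciable base = $743,550 − $120,600 = $622,950.
Rate = $622,950 / 20,765 hours = $30 per hour.
Year 1: 1,495 × $30 = $44,850. Book value $698,700.
Year 2: 5,256 × $30 = $157,680. Book value $541,020.
Year 3: 1,952 × $30 = $58,560. Book value $482,460.
Year 4: 1,008 × $30 = $30,240. Book value $452,220.
Year 5: 1,487 × $30 = $44,610. Book value $407,610.
Accumulated through year 5 = $743,550 − $407,610 = $335,940.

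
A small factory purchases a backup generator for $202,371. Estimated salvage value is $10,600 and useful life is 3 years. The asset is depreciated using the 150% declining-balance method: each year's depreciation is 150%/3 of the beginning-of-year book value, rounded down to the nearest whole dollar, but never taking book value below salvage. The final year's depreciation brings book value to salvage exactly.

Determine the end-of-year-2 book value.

Depreciable base = $202,371 − $10,600 = $191,771.
Year 1: ⌊$202,371 × 150%/3⌋ = $101,185. Book value $101,186.
Year 2: ⌊$101,186 × 150%/3⌋ = $50,593. Book value $50,593.

$50,593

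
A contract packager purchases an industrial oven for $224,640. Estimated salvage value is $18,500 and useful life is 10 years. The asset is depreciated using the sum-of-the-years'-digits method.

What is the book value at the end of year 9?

Depreciable base = $224,640 − $18,500 = $206,140.
Sum of the years' digits = 10+9+8+7+6+5+4+3+2+1 = 55.
Year 1: $206,140 × 10/55 = $37,480. Book value $187,160.
Year 2: $206,140 × 9/55 = $33,732. Book value $153,428.
Year 3: $206,140 × 8/55 = $29,984. Book value $123,444.
Year 4: $206,140 × 7/55 = $26,236. Book value $97,208.
Year 5: $206,140 × 6/55 = $22,488. Book value $74,720.
Year 6: $206,140 × 5/55 = $18,740. Book value $55,980.
Year 7: $206,140 × 4/55 = $14,992. Book value $40,988.
Year 8: $206,140 × 3/55 = $11,244. Book value $29,744.
Year 9: $206,140 × 2/55 = $7,496. Book value $22,248.

$22,248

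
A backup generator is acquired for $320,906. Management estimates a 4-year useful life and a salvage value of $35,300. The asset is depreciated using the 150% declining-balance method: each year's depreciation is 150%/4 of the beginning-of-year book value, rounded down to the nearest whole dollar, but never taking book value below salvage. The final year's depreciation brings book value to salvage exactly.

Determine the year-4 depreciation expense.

$43,047

Depreciable base = $320,906 − $35,300 = $285,606.
Year 1: ⌊$320,906 × 150%/4⌋ = $120,339. Book value $200,567.
Year 2: ⌊$200,567 × 150%/4⌋ = $75,212. Book value $125,355.
Year 3: ⌊$125,355 × 150%/4⌋ = $47,008. Book value $78,347.
Year 4 (final): $78,347 − $35,300 = $43,047. Book value $35,300.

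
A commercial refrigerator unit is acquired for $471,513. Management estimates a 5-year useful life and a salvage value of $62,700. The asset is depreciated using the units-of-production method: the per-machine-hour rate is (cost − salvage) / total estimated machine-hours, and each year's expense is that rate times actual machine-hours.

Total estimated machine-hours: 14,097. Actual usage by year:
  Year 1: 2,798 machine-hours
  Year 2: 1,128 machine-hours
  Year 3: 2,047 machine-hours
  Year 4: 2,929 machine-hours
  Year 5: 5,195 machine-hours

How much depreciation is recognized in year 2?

$32,712

Depreciable base = $471,513 − $62,700 = $408,813.
Rate = $408,813 / 14,097 machine-hours = $29 per machine-hour.
Year 1: 2,798 × $29 = $81,142. Book value $390,371.
Year 2: 1,128 × $29 = $32,712. Book value $357,659.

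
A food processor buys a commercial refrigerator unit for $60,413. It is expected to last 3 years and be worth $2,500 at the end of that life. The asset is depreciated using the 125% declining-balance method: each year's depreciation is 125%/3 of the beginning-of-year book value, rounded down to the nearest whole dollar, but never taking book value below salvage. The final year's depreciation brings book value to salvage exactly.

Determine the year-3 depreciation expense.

$18,058

Depreciable base = $60,413 − $2,500 = $57,913.
Year 1: ⌊$60,413 × 125%/3⌋ = $25,172. Book value $35,241.
Year 2: ⌊$35,241 × 125%/3⌋ = $14,683. Book value $20,558.
Year 3 (final): $20,558 − $2,500 = $18,058. Book value $2,500.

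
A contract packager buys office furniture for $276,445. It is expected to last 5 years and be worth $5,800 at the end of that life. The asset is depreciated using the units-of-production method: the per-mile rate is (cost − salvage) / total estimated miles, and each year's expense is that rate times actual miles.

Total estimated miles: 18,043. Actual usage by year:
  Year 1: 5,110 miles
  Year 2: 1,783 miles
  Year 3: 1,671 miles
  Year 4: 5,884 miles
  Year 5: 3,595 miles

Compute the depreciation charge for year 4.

Depreciable base = $276,445 − $5,800 = $270,645.
Rate = $270,645 / 18,043 miles = $15 per mile.
Year 1: 5,110 × $15 = $76,650. Book value $199,795.
Year 2: 1,783 × $15 = $26,745. Book value $173,050.
Year 3: 1,671 × $15 = $25,065. Book value $147,985.
Year 4: 5,884 × $15 = $88,260. Book value $59,725.

$88,260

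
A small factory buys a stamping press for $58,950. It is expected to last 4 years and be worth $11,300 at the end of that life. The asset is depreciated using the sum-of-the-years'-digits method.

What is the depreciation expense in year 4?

$4,765

Depreciable base = $58,950 − $11,300 = $47,650.
Sum of the years' digits = 4+3+2+1 = 10.
Year 1: $47,650 × 4/10 = $19,060. Book value $39,890.
Year 2: $47,650 × 3/10 = $14,295. Book value $25,595.
Year 3: $47,650 × 2/10 = $9,530. Book value $16,065.
Year 4: $47,650 × 1/10 = $4,765. Book value $11,300.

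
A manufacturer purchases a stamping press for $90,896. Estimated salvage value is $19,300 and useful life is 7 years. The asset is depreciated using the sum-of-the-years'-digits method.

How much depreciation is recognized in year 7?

Depreciable base = $90,896 − $19,300 = $71,596.
Sum of the years' digits = 7+6+5+4+3+2+1 = 28.
Year 1: $71,596 × 7/28 = $17,899. Book value $72,997.
Year 2: $71,596 × 6/28 = $15,342. Book value $57,655.
Year 3: $71,596 × 5/28 = $12,785. Book value $44,870.
Year 4: $71,596 × 4/28 = $10,228. Book value $34,642.
Year 5: $71,596 × 3/28 = $7,671. Book value $26,971.
Year 6: $71,596 × 2/28 = $5,114. Book value $21,857.
Year 7: $71,596 × 1/28 = $2,557. Book value $19,300.

$2,557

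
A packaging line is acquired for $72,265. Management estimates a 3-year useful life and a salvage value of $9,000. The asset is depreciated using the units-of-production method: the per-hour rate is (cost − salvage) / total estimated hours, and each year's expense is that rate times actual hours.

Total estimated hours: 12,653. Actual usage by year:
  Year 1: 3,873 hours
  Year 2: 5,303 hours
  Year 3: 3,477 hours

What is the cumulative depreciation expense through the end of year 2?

$45,880

Depreciable base = $72,265 − $9,000 = $63,265.
Rate = $63,265 / 12,653 hours = $5 per hour.
Year 1: 3,873 × $5 = $19,365. Book value $52,900.
Year 2: 5,303 × $5 = $26,515. Book value $26,385.
Accumulated through year 2 = $72,265 − $26,385 = $45,880.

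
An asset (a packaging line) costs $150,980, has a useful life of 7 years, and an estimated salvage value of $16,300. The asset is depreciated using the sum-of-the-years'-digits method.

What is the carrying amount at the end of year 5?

$30,730

Depreciable base = $150,980 − $16,300 = $134,680.
Sum of the years' digits = 7+6+5+4+3+2+1 = 28.
Year 1: $134,680 × 7/28 = $33,670. Book value $117,310.
Year 2: $134,680 × 6/28 = $28,860. Book value $88,450.
Year 3: $134,680 × 5/28 = $24,050. Book value $64,400.
Year 4: $134,680 × 4/28 = $19,240. Book value $45,160.
Year 5: $134,680 × 3/28 = $14,430. Book value $30,730.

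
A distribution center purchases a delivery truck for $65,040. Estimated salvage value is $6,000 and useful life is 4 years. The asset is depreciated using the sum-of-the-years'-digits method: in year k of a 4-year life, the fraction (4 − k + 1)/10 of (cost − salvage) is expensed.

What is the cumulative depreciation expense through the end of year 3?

$53,136

Depreciable base = $65,040 − $6,000 = $59,040.
Sum of the years' digits = 4+3+2+1 = 10.
Year 1: $59,040 × 4/10 = $23,616. Book value $41,424.
Year 2: $59,040 × 3/10 = $17,712. Book value $23,712.
Year 3: $59,040 × 2/10 = $11,808. Book value $11,904.
Accumulated through year 3 = $65,040 − $11,904 = $53,136.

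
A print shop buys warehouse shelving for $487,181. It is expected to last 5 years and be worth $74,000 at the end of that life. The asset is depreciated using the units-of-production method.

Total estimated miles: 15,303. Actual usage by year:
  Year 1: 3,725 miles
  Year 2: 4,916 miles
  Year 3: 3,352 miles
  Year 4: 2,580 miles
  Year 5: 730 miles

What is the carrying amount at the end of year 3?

$163,370

Depreciable base = $487,181 − $74,000 = $413,181.
Rate = $413,181 / 15,303 miles = $27 per mile.
Year 1: 3,725 × $27 = $100,575. Book value $386,606.
Year 2: 4,916 × $27 = $132,732. Book value $253,874.
Year 3: 3,352 × $27 = $90,504. Book value $163,370.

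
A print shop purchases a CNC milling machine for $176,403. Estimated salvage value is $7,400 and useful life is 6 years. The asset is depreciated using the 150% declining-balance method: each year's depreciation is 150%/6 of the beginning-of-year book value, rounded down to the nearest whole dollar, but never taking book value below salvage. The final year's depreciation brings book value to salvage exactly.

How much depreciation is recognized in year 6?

$34,462

Depreciable base = $176,403 − $7,400 = $169,003.
Year 1: ⌊$176,403 × 150%/6⌋ = $44,100. Book value $132,303.
Year 2: ⌊$132,303 × 150%/6⌋ = $33,075. Book value $99,228.
Year 3: ⌊$99,228 × 150%/6⌋ = $24,807. Book value $74,421.
Year 4: ⌊$74,421 × 150%/6⌋ = $18,605. Book value $55,816.
Year 5: ⌊$55,816 × 150%/6⌋ = $13,954. Book value $41,862.
Year 6 (final): $41,862 − $7,400 = $34,462. Book value $7,400.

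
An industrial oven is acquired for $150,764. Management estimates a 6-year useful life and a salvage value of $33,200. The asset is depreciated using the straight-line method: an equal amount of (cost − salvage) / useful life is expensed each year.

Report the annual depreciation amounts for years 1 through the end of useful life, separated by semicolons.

Depreciable base = $150,764 − $33,200 = $117,564.
Annual expense = $117,564 / 6 = $19,594.
End of year 1: book value $131,170.
End of year 2: book value $111,576.
End of year 3: book value $91,982.
End of year 4: book value $72,388.
End of year 5: book value $52,794.
End of year 6: book value $33,200.

$19,594; $19,594; $19,594; $19,594; $19,594; $19,594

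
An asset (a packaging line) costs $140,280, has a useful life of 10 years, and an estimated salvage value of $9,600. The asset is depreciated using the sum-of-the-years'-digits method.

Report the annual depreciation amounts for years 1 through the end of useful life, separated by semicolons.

Depreciable base = $140,280 − $9,600 = $130,680.
Sum of the years' digits = 10+9+8+7+6+5+4+3+2+1 = 55.
Year 1: $130,680 × 10/55 = $23,760. Book value $116,520.
Year 2: $130,680 × 9/55 = $21,384. Book value $95,136.
Year 3: $130,680 × 8/55 = $19,008. Book value $76,128.
Year 4: $130,680 × 7/55 = $16,632. Book value $59,496.
Year 5: $130,680 × 6/55 = $14,256. Book value $45,240.
Year 6: $130,680 × 5/55 = $11,880. Book value $33,360.
Year 7: $130,680 × 4/55 = $9,504. Book value $23,856.
Year 8: $130,680 × 3/55 = $7,128. Book value $16,728.
Year 9: $130,680 × 2/55 = $4,752. Book value $11,976.
Year 10: $130,680 × 1/55 = $2,376. Book value $9,600.

$23,760; $21,384; $19,008; $16,632; $14,256; $11,880; $9,504; $7,128; $4,752; $2,376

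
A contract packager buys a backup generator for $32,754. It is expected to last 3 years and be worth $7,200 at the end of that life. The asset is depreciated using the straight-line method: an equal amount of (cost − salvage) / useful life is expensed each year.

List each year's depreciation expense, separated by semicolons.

$8,518; $8,518; $8,518

Depreciable base = $32,754 − $7,200 = $25,554.
Annual expense = $25,554 / 3 = $8,518.
End of year 1: book value $24,236.
End of year 2: book value $15,718.
End of year 3: book value $7,200.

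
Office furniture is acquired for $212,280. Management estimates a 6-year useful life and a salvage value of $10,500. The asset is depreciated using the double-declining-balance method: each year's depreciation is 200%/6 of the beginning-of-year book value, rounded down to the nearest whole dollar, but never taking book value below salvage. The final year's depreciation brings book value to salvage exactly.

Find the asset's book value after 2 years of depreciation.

$94,347

Depreciable base = $212,280 − $10,500 = $201,780.
Year 1: ⌊$212,280 × 200%/6⌋ = $70,760. Book value $141,520.
Year 2: ⌊$141,520 × 200%/6⌋ = $47,173. Book value $94,347.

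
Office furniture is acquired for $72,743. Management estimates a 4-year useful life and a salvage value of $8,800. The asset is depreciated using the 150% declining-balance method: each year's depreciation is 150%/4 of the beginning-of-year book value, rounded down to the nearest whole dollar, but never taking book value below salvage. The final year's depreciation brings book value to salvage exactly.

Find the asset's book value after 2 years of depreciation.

$28,416

Depreciable base = $72,743 − $8,800 = $63,943.
Year 1: ⌊$72,743 × 150%/4⌋ = $27,278. Book value $45,465.
Year 2: ⌊$45,465 × 150%/4⌋ = $17,049. Book value $28,416.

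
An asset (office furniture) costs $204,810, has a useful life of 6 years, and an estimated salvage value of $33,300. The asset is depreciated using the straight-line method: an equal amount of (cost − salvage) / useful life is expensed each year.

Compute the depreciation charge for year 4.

Depreciable base = $204,810 − $33,300 = $171,510.
Annual expense = $171,510 / 6 = $28,585.

$28,585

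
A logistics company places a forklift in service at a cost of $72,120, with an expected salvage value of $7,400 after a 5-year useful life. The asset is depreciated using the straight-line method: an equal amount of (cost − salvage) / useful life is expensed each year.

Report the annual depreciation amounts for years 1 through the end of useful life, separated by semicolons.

Depreciable base = $72,120 − $7,400 = $64,720.
Annual expense = $64,720 / 5 = $12,944.
End of year 1: book value $59,176.
End of year 2: book value $46,232.
End of year 3: book value $33,288.
End of year 4: book value $20,344.
End of year 5: book value $7,400.

$12,944; $12,944; $12,944; $12,944; $12,944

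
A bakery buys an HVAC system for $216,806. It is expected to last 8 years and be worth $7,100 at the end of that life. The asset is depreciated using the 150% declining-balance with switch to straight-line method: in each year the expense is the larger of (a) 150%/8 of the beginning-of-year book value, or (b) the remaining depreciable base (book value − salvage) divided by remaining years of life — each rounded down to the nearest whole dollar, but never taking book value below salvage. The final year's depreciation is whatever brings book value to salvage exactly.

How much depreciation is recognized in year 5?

Depreciable base = $216,806 − $7,100 = $209,706.
Year 1: DB = ⌊$216,806 × 150%/8⌋ = $40,651; SL = ⌊$209,706/8⌋ = $26,213 → take DB $40,651. Book value $176,155.
Year 2: DB = ⌊$176,155 × 150%/8⌋ = $33,029; SL = ⌊$169,055/7⌋ = $24,150 → take DB $33,029. Book value $143,126.
Year 3: DB = ⌊$143,126 × 150%/8⌋ = $26,836; SL = ⌊$136,026/6⌋ = $22,671 → take DB $26,836. Book value $116,290.
Year 4: DB = ⌊$116,290 × 150%/8⌋ = $21,804; SL = ⌊$109,190/5⌋ = $21,838 → take SL $21,838. Book value $94,452.
Year 5: DB = ⌊$94,452 × 150%/8⌋ = $17,709; SL = ⌊$87,352/4⌋ = $21,838 → take SL $21,838. Book value $72,614.

$21,838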